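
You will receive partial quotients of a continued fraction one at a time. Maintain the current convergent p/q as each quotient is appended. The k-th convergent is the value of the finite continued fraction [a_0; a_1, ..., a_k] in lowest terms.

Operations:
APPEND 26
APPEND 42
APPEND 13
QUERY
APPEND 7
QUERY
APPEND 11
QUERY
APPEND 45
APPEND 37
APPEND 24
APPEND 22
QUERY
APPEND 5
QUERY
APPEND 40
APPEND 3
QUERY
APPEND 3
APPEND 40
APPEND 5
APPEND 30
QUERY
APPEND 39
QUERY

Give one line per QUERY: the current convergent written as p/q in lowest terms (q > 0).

14235/547
100738/3871
1122353/43128
992230502422/38127859157
5006168736429/192369107816
608723108615175/23391045623207
12398285605637890915/476421644170511517
483943691304887648067/18596220189715390216

APPEND 26: p_0 = 26·1 + 0 = 26, q_0 = 26·0 + 1 = 1 → 26/1
APPEND 42: p_1 = 42·26 + 1 = 1093, q_1 = 42·1 + 0 = 42 → 1093/42
APPEND 13: p_2 = 13·1093 + 26 = 14235, q_2 = 13·42 + 1 = 547 → 14235/547
APPEND 7: p_3 = 7·14235 + 1093 = 100738, q_3 = 7·547 + 42 = 3871 → 100738/3871
APPEND 11: p_4 = 11·100738 + 14235 = 1122353, q_4 = 11·3871 + 547 = 43128 → 1122353/43128
APPEND 45: p_5 = 45·1122353 + 100738 = 50606623, q_5 = 45·43128 + 3871 = 1944631 → 50606623/1944631
APPEND 37: p_6 = 37·50606623 + 1122353 = 1873567404, q_6 = 37·1944631 + 43128 = 71994475 → 1873567404/71994475
APPEND 24: p_7 = 24·1873567404 + 50606623 = 45016224319, q_7 = 24·71994475 + 1944631 = 1729812031 → 45016224319/1729812031
APPEND 22: p_8 = 22·45016224319 + 1873567404 = 992230502422, q_8 = 22·1729812031 + 71994475 = 38127859157 → 992230502422/38127859157
APPEND 5: p_9 = 5·992230502422 + 45016224319 = 5006168736429, q_9 = 5·38127859157 + 1729812031 = 192369107816 → 5006168736429/192369107816
APPEND 40: p_10 = 40·5006168736429 + 992230502422 = 201238979959582, q_10 = 40·192369107816 + 38127859157 = 7732892171797 → 201238979959582/7732892171797
APPEND 3: p_11 = 3·201238979959582 + 5006168736429 = 608723108615175, q_11 = 3·7732892171797 + 192369107816 = 23391045623207 → 608723108615175/23391045623207
APPEND 3: p_12 = 3·608723108615175 + 201238979959582 = 2027408305805107, q_12 = 3·23391045623207 + 7732892171797 = 77906029041418 → 2027408305805107/77906029041418
APPEND 40: p_13 = 40·2027408305805107 + 608723108615175 = 81705055340819455, q_13 = 40·77906029041418 + 23391045623207 = 3139632207279927 → 81705055340819455/3139632207279927
APPEND 5: p_14 = 5·81705055340819455 + 2027408305805107 = 410552685009902382, q_14 = 5·3139632207279927 + 77906029041418 = 15776067065441053 → 410552685009902382/15776067065441053
APPEND 30: p_15 = 30·410552685009902382 + 81705055340819455 = 12398285605637890915, q_15 = 30·15776067065441053 + 3139632207279927 = 476421644170511517 → 12398285605637890915/476421644170511517
APPEND 39: p_16 = 39·12398285605637890915 + 410552685009902382 = 483943691304887648067, q_16 = 39·476421644170511517 + 15776067065441053 = 18596220189715390216 → 483943691304887648067/18596220189715390216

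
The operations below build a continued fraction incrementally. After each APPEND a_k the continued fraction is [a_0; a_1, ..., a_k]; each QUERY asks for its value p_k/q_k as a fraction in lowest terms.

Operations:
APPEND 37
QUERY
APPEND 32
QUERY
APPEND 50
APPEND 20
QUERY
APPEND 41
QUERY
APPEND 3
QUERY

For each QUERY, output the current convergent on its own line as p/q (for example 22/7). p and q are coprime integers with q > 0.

37/1
1185/32
1186925/32052
48723212/1315733
147356561/3979251

APPEND 37: p_0 = 37·1 + 0 = 37, q_0 = 37·0 + 1 = 1 → 37/1
APPEND 32: p_1 = 32·37 + 1 = 1185, q_1 = 32·1 + 0 = 32 → 1185/32
APPEND 50: p_2 = 50·1185 + 37 = 59287, q_2 = 50·32 + 1 = 1601 → 59287/1601
APPEND 20: p_3 = 20·59287 + 1185 = 1186925, q_3 = 20·1601 + 32 = 32052 → 1186925/32052
APPEND 41: p_4 = 41·1186925 + 59287 = 48723212, q_4 = 41·32052 + 1601 = 1315733 → 48723212/1315733
APPEND 3: p_5 = 3·48723212 + 1186925 = 147356561, q_5 = 3·1315733 + 32052 = 3979251 → 147356561/3979251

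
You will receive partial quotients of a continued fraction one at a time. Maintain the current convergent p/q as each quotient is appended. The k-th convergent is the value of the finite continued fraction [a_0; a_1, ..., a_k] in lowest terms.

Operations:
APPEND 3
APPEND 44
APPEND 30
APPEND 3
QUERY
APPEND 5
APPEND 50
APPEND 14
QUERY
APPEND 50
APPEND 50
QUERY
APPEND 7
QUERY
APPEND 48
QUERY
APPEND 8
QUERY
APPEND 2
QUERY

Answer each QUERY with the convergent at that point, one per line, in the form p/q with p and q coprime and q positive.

12112/4007
45421221/15026654
113760461821/37635252004
798597533559/264199168535
38446442072653/12719195341684
308370134114783/102017761902007
655186710302219/216754719145698

APPEND 3: p_0 = 3·1 + 0 = 3, q_0 = 3·0 + 1 = 1 → 3/1
APPEND 44: p_1 = 44·3 + 1 = 133, q_1 = 44·1 + 0 = 44 → 133/44
APPEND 30: p_2 = 30·133 + 3 = 3993, q_2 = 30·44 + 1 = 1321 → 3993/1321
APPEND 3: p_3 = 3·3993 + 133 = 12112, q_3 = 3·1321 + 44 = 4007 → 12112/4007
APPEND 5: p_4 = 5·12112 + 3993 = 64553, q_4 = 5·4007 + 1321 = 21356 → 64553/21356
APPEND 50: p_5 = 50·64553 + 12112 = 3239762, q_5 = 50·21356 + 4007 = 1071807 → 3239762/1071807
APPEND 14: p_6 = 14·3239762 + 64553 = 45421221, q_6 = 14·1071807 + 21356 = 15026654 → 45421221/15026654
APPEND 50: p_7 = 50·45421221 + 3239762 = 2274300812, q_7 = 50·15026654 + 1071807 = 752404507 → 2274300812/752404507
APPEND 50: p_8 = 50·2274300812 + 45421221 = 113760461821, q_8 = 50·752404507 + 15026654 = 37635252004 → 113760461821/37635252004
APPEND 7: p_9 = 7·113760461821 + 2274300812 = 798597533559, q_9 = 7·37635252004 + 752404507 = 264199168535 → 798597533559/264199168535
APPEND 48: p_10 = 48·798597533559 + 113760461821 = 38446442072653, q_10 = 48·264199168535 + 37635252004 = 12719195341684 → 38446442072653/12719195341684
APPEND 8: p_11 = 8·38446442072653 + 798597533559 = 308370134114783, q_11 = 8·12719195341684 + 264199168535 = 102017761902007 → 308370134114783/102017761902007
APPEND 2: p_12 = 2·308370134114783 + 38446442072653 = 655186710302219, q_12 = 2·102017761902007 + 12719195341684 = 216754719145698 → 655186710302219/216754719145698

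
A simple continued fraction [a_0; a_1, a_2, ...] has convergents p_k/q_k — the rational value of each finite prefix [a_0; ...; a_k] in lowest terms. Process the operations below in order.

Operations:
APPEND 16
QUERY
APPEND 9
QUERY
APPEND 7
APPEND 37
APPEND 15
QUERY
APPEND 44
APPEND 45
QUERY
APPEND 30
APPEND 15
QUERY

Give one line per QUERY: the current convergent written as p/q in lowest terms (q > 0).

16/1
145/9
575411/35719
1141612331/70866304
515247506921/31984313299

APPEND 16: p_0 = 16·1 + 0 = 16, q_0 = 16·0 + 1 = 1 → 16/1
APPEND 9: p_1 = 9·16 + 1 = 145, q_1 = 9·1 + 0 = 9 → 145/9
APPEND 7: p_2 = 7·145 + 16 = 1031, q_2 = 7·9 + 1 = 64 → 1031/64
APPEND 37: p_3 = 37·1031 + 145 = 38292, q_3 = 37·64 + 9 = 2377 → 38292/2377
APPEND 15: p_4 = 15·38292 + 1031 = 575411, q_4 = 15·2377 + 64 = 35719 → 575411/35719
APPEND 44: p_5 = 44·575411 + 38292 = 25356376, q_5 = 44·35719 + 2377 = 1574013 → 25356376/1574013
APPEND 45: p_6 = 45·25356376 + 575411 = 1141612331, q_6 = 45·1574013 + 35719 = 70866304 → 1141612331/70866304
APPEND 30: p_7 = 30·1141612331 + 25356376 = 34273726306, q_7 = 30·70866304 + 1574013 = 2127563133 → 34273726306/2127563133
APPEND 15: p_8 = 15·34273726306 + 1141612331 = 515247506921, q_8 = 15·2127563133 + 70866304 = 31984313299 → 515247506921/31984313299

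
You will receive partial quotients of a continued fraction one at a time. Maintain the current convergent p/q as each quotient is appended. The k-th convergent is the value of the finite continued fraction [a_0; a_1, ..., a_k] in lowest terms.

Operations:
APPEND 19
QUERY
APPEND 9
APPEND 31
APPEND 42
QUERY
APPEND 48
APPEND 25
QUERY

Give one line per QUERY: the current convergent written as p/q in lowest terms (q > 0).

19/1
224914/11769
270255489/14141569

APPEND 19: p_0 = 19·1 + 0 = 19, q_0 = 19·0 + 1 = 1 → 19/1
APPEND 9: p_1 = 9·19 + 1 = 172, q_1 = 9·1 + 0 = 9 → 172/9
APPEND 31: p_2 = 31·172 + 19 = 5351, q_2 = 31·9 + 1 = 280 → 5351/280
APPEND 42: p_3 = 42·5351 + 172 = 224914, q_3 = 42·280 + 9 = 11769 → 224914/11769
APPEND 48: p_4 = 48·224914 + 5351 = 10801223, q_4 = 48·11769 + 280 = 565192 → 10801223/565192
APPEND 25: p_5 = 25·10801223 + 224914 = 270255489, q_5 = 25·565192 + 11769 = 14141569 → 270255489/14141569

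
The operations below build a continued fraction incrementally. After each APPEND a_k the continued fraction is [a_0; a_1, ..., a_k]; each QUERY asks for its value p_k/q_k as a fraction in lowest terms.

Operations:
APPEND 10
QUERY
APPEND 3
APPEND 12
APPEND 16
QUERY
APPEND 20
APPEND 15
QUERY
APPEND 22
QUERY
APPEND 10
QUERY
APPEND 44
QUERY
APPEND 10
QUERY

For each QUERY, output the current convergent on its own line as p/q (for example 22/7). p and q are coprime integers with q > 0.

10/1
6143/595
1854773/179650
40928248/3964237
411137253/39822020
18130967380/1756133117
181720811053/17601153190

APPEND 10: p_0 = 10·1 + 0 = 10, q_0 = 10·0 + 1 = 1 → 10/1
APPEND 3: p_1 = 3·10 + 1 = 31, q_1 = 3·1 + 0 = 3 → 31/3
APPEND 12: p_2 = 12·31 + 10 = 382, q_2 = 12·3 + 1 = 37 → 382/37
APPEND 16: p_3 = 16·382 + 31 = 6143, q_3 = 16·37 + 3 = 595 → 6143/595
APPEND 20: p_4 = 20·6143 + 382 = 123242, q_4 = 20·595 + 37 = 11937 → 123242/11937
APPEND 15: p_5 = 15·123242 + 6143 = 1854773, q_5 = 15·11937 + 595 = 179650 → 1854773/179650
APPEND 22: p_6 = 22·1854773 + 123242 = 40928248, q_6 = 22·179650 + 11937 = 3964237 → 40928248/3964237
APPEND 10: p_7 = 10·40928248 + 1854773 = 411137253, q_7 = 10·3964237 + 179650 = 39822020 → 411137253/39822020
APPEND 44: p_8 = 44·411137253 + 40928248 = 18130967380, q_8 = 44·39822020 + 3964237 = 1756133117 → 18130967380/1756133117
APPEND 10: p_9 = 10·18130967380 + 411137253 = 181720811053, q_9 = 10·1756133117 + 39822020 = 17601153190 → 181720811053/17601153190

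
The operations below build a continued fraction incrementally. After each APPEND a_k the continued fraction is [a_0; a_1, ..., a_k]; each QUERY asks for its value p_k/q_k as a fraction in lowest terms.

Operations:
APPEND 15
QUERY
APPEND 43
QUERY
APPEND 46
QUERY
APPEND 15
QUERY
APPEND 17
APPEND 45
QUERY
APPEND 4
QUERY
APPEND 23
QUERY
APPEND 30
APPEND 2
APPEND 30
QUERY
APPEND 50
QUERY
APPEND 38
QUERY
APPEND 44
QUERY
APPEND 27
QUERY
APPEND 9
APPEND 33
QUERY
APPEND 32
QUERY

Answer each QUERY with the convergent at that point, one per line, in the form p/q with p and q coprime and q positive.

APPEND 15: p_0 = 15·1 + 0 = 15, q_0 = 15·0 + 1 = 1 → 15/1
APPEND 43: p_1 = 43·15 + 1 = 646, q_1 = 43·1 + 0 = 43 → 646/43
APPEND 46: p_2 = 46·646 + 15 = 29731, q_2 = 46·43 + 1 = 1979 → 29731/1979
APPEND 15: p_3 = 15·29731 + 646 = 446611, q_3 = 15·1979 + 43 = 29728 → 446611/29728
APPEND 17: p_4 = 17·446611 + 29731 = 7622118, q_4 = 17·29728 + 1979 = 507355 → 7622118/507355
APPEND 45: p_5 = 45·7622118 + 446611 = 343441921, q_5 = 45·507355 + 29728 = 22860703 → 343441921/22860703
APPEND 4: p_6 = 4·343441921 + 7622118 = 1381389802, q_6 = 4·22860703 + 507355 = 91950167 → 1381389802/91950167
APPEND 23: p_7 = 23·1381389802 + 343441921 = 32115407367, q_7 = 23·91950167 + 22860703 = 2137714544 → 32115407367/2137714544
APPEND 30: p_8 = 30·32115407367 + 1381389802 = 964843610812, q_8 = 30·2137714544 + 91950167 = 64223386487 → 964843610812/64223386487
APPEND 2: p_9 = 2·964843610812 + 32115407367 = 1961802628991, q_9 = 2·64223386487 + 2137714544 = 130584487518 → 1961802628991/130584487518
APPEND 30: p_10 = 30·1961802628991 + 964843610812 = 59818922480542, q_10 = 30·130584487518 + 64223386487 = 3981758012027 → 59818922480542/3981758012027
APPEND 50: p_11 = 50·59818922480542 + 1961802628991 = 2992907926656091, q_11 = 50·3981758012027 + 130584487518 = 199218485088868 → 2992907926656091/199218485088868
APPEND 38: p_12 = 38·2992907926656091 + 59818922480542 = 113790320135412000, q_12 = 38·199218485088868 + 3981758012027 = 7574284191389011 → 113790320135412000/7574284191389011
APPEND 44: p_13 = 44·113790320135412000 + 2992907926656091 = 5009766993884784091, q_13 = 44·7574284191389011 + 199218485088868 = 333467722906205352 → 5009766993884784091/333467722906205352
APPEND 27: p_14 = 27·5009766993884784091 + 113790320135412000 = 135377499155024582457, q_14 = 27·333467722906205352 + 7574284191389011 = 9011202802658933515 → 135377499155024582457/9011202802658933515
APPEND 9: p_15 = 9·135377499155024582457 + 5009766993884784091 = 1223407259389106026204, q_15 = 9·9011202802658933515 + 333467722906205352 = 81434292946836606987 → 1223407259389106026204/81434292946836606987
APPEND 33: p_16 = 33·1223407259389106026204 + 135377499155024582457 = 40507817058995523447189, q_16 = 33·81434292946836606987 + 9011202802658933515 = 2696342870048266964086 → 40507817058995523447189/2696342870048266964086
APPEND 32: p_17 = 32·40507817058995523447189 + 1223407259389106026204 = 1297473553147245856336252, q_17 = 32·2696342870048266964086 + 81434292946836606987 = 86364406134491379457739 → 1297473553147245856336252/86364406134491379457739

15/1
646/43
29731/1979
446611/29728
343441921/22860703
1381389802/91950167
32115407367/2137714544
59818922480542/3981758012027
2992907926656091/199218485088868
113790320135412000/7574284191389011
5009766993884784091/333467722906205352
135377499155024582457/9011202802658933515
40507817058995523447189/2696342870048266964086
1297473553147245856336252/86364406134491379457739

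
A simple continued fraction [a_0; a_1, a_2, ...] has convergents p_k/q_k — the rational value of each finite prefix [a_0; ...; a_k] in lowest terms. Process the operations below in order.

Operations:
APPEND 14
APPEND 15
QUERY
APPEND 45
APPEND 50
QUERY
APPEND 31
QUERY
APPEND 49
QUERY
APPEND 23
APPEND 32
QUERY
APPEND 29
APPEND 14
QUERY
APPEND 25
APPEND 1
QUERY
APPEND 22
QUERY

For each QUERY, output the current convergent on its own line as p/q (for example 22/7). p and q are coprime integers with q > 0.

APPEND 14: p_0 = 14·1 + 0 = 14, q_0 = 14·0 + 1 = 1 → 14/1
APPEND 15: p_1 = 15·14 + 1 = 211, q_1 = 15·1 + 0 = 15 → 211/15
APPEND 45: p_2 = 45·211 + 14 = 9509, q_2 = 45·15 + 1 = 676 → 9509/676
APPEND 50: p_3 = 50·9509 + 211 = 475661, q_3 = 50·676 + 15 = 33815 → 475661/33815
APPEND 31: p_4 = 31·475661 + 9509 = 14755000, q_4 = 31·33815 + 676 = 1048941 → 14755000/1048941
APPEND 49: p_5 = 49·14755000 + 475661 = 723470661, q_5 = 49·1048941 + 33815 = 51431924 → 723470661/51431924
APPEND 23: p_6 = 23·723470661 + 14755000 = 16654580203, q_6 = 23·51431924 + 1048941 = 1183983193 → 16654580203/1183983193
APPEND 32: p_7 = 32·16654580203 + 723470661 = 533670037157, q_7 = 32·1183983193 + 51431924 = 37938894100 → 533670037157/37938894100
APPEND 29: p_8 = 29·533670037157 + 16654580203 = 15493085657756, q_8 = 29·37938894100 + 1183983193 = 1101411912093 → 15493085657756/1101411912093
APPEND 14: p_9 = 14·15493085657756 + 533670037157 = 217436869245741, q_9 = 14·1101411912093 + 37938894100 = 15457705663402 → 217436869245741/15457705663402
APPEND 25: p_10 = 25·217436869245741 + 15493085657756 = 5451414816801281, q_10 = 25·15457705663402 + 1101411912093 = 387544053497143 → 5451414816801281/387544053497143
APPEND 1: p_11 = 1·5451414816801281 + 217436869245741 = 5668851686047022, q_11 = 1·387544053497143 + 15457705663402 = 403001759160545 → 5668851686047022/403001759160545
APPEND 22: p_12 = 22·5668851686047022 + 5451414816801281 = 130166151909835765, q_12 = 22·403001759160545 + 387544053497143 = 9253582755029133 → 130166151909835765/9253582755029133

211/15
475661/33815
14755000/1048941
723470661/51431924
533670037157/37938894100
217436869245741/15457705663402
5668851686047022/403001759160545
130166151909835765/9253582755029133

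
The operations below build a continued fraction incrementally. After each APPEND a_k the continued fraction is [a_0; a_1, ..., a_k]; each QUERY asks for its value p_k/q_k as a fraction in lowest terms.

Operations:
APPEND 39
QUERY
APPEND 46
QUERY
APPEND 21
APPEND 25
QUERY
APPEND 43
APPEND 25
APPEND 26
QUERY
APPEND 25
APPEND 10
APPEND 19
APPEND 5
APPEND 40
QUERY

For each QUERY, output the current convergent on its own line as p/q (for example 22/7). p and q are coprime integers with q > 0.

39/1
1795/46
945145/24221
26506582589/679277716
25847196142740096/662379780641005

APPEND 39: p_0 = 39·1 + 0 = 39, q_0 = 39·0 + 1 = 1 → 39/1
APPEND 46: p_1 = 46·39 + 1 = 1795, q_1 = 46·1 + 0 = 46 → 1795/46
APPEND 21: p_2 = 21·1795 + 39 = 37734, q_2 = 21·46 + 1 = 967 → 37734/967
APPEND 25: p_3 = 25·37734 + 1795 = 945145, q_3 = 25·967 + 46 = 24221 → 945145/24221
APPEND 43: p_4 = 43·945145 + 37734 = 40678969, q_4 = 43·24221 + 967 = 1042470 → 40678969/1042470
APPEND 25: p_5 = 25·40678969 + 945145 = 1017919370, q_5 = 25·1042470 + 24221 = 26085971 → 1017919370/26085971
APPEND 26: p_6 = 26·1017919370 + 40678969 = 26506582589, q_6 = 26·26085971 + 1042470 = 679277716 → 26506582589/679277716
APPEND 25: p_7 = 25·26506582589 + 1017919370 = 663682484095, q_7 = 25·679277716 + 26085971 = 17008028871 → 663682484095/17008028871
APPEND 10: p_8 = 10·663682484095 + 26506582589 = 6663331423539, q_8 = 10·17008028871 + 679277716 = 170759566426 → 6663331423539/170759566426
APPEND 19: p_9 = 19·6663331423539 + 663682484095 = 127266979531336, q_9 = 19·170759566426 + 17008028871 = 3261439790965 → 127266979531336/3261439790965
APPEND 5: p_10 = 5·127266979531336 + 6663331423539 = 642998229080219, q_10 = 5·3261439790965 + 170759566426 = 16477958521251 → 642998229080219/16477958521251
APPEND 40: p_11 = 40·642998229080219 + 127266979531336 = 25847196142740096, q_11 = 40·16477958521251 + 3261439790965 = 662379780641005 → 25847196142740096/662379780641005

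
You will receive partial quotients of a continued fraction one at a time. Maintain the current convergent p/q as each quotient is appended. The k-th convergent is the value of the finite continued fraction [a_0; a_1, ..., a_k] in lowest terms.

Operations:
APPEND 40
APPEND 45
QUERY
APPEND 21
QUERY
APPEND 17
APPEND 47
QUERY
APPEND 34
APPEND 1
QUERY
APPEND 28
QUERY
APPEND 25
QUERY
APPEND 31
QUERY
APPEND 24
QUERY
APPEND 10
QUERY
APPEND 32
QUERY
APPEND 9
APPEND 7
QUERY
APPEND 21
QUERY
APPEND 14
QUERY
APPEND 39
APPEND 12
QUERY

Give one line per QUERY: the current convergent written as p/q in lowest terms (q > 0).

1801/45
37861/946
30373447/758915
1063716083/26578152
30817392960/770007493
771498540083/19276765477
23947272135533/598349737280
575506029792875/14379670460197
5779007570064283/144395054339250
185503748271849931/4635021409316197
11912692942388845565/297652135576611358
251841864532182470527/6292554434847023541
3537698796392943432943/88393414223434940932
1662202837882676659696591/41532021924009151579600

APPEND 40: p_0 = 40·1 + 0 = 40, q_0 = 40·0 + 1 = 1 → 40/1
APPEND 45: p_1 = 45·40 + 1 = 1801, q_1 = 45·1 + 0 = 45 → 1801/45
APPEND 21: p_2 = 21·1801 + 40 = 37861, q_2 = 21·45 + 1 = 946 → 37861/946
APPEND 17: p_3 = 17·37861 + 1801 = 645438, q_3 = 17·946 + 45 = 16127 → 645438/16127
APPEND 47: p_4 = 47·645438 + 37861 = 30373447, q_4 = 47·16127 + 946 = 758915 → 30373447/758915
APPEND 34: p_5 = 34·30373447 + 645438 = 1033342636, q_5 = 34·758915 + 16127 = 25819237 → 1033342636/25819237
APPEND 1: p_6 = 1·1033342636 + 30373447 = 1063716083, q_6 = 1·25819237 + 758915 = 26578152 → 1063716083/26578152
APPEND 28: p_7 = 28·1063716083 + 1033342636 = 30817392960, q_7 = 28·26578152 + 25819237 = 770007493 → 30817392960/770007493
APPEND 25: p_8 = 25·30817392960 + 1063716083 = 771498540083, q_8 = 25·770007493 + 26578152 = 19276765477 → 771498540083/19276765477
APPEND 31: p_9 = 31·771498540083 + 30817392960 = 23947272135533, q_9 = 31·19276765477 + 770007493 = 598349737280 → 23947272135533/598349737280
APPEND 24: p_10 = 24·23947272135533 + 771498540083 = 575506029792875, q_10 = 24·598349737280 + 19276765477 = 14379670460197 → 575506029792875/14379670460197
APPEND 10: p_11 = 10·575506029792875 + 23947272135533 = 5779007570064283, q_11 = 10·14379670460197 + 598349737280 = 144395054339250 → 5779007570064283/144395054339250
APPEND 32: p_12 = 32·5779007570064283 + 575506029792875 = 185503748271849931, q_12 = 32·144395054339250 + 14379670460197 = 4635021409316197 → 185503748271849931/4635021409316197
APPEND 9: p_13 = 9·185503748271849931 + 5779007570064283 = 1675312742016713662, q_13 = 9·4635021409316197 + 144395054339250 = 41859587738185023 → 1675312742016713662/41859587738185023
APPEND 7: p_14 = 7·1675312742016713662 + 185503748271849931 = 11912692942388845565, q_14 = 7·41859587738185023 + 4635021409316197 = 297652135576611358 → 11912692942388845565/297652135576611358
APPEND 21: p_15 = 21·11912692942388845565 + 1675312742016713662 = 251841864532182470527, q_15 = 21·297652135576611358 + 41859587738185023 = 6292554434847023541 → 251841864532182470527/6292554434847023541
APPEND 14: p_16 = 14·251841864532182470527 + 11912692942388845565 = 3537698796392943432943, q_16 = 14·6292554434847023541 + 297652135576611358 = 88393414223434940932 → 3537698796392943432943/88393414223434940932
APPEND 39: p_17 = 39·3537698796392943432943 + 251841864532182470527 = 138222094923856976355304, q_17 = 39·88393414223434940932 + 6292554434847023541 = 3453635709148809719889 → 138222094923856976355304/3453635709148809719889
APPEND 12: p_18 = 12·138222094923856976355304 + 3537698796392943432943 = 1662202837882676659696591, q_18 = 12·3453635709148809719889 + 88393414223434940932 = 41532021924009151579600 → 1662202837882676659696591/41532021924009151579600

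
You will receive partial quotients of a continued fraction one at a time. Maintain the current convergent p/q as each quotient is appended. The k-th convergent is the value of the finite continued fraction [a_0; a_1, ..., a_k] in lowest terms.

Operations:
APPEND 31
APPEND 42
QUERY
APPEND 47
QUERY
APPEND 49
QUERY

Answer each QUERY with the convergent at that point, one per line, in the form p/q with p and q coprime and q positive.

APPEND 31: p_0 = 31·1 + 0 = 31, q_0 = 31·0 + 1 = 1 → 31/1
APPEND 42: p_1 = 42·31 + 1 = 1303, q_1 = 42·1 + 0 = 42 → 1303/42
APPEND 47: p_2 = 47·1303 + 31 = 61272, q_2 = 47·42 + 1 = 1975 → 61272/1975
APPEND 49: p_3 = 49·61272 + 1303 = 3003631, q_3 = 49·1975 + 42 = 96817 → 3003631/96817

1303/42
61272/1975
3003631/96817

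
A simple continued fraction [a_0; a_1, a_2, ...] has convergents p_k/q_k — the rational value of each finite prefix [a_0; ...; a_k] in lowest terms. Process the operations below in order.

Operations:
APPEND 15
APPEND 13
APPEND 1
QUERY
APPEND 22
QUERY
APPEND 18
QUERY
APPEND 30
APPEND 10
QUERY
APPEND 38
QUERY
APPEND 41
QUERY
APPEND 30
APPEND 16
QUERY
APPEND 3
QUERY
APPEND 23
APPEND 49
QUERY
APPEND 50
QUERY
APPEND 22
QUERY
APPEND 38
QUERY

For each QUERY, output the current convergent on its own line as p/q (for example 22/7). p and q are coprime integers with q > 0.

APPEND 15: p_0 = 15·1 + 0 = 15, q_0 = 15·0 + 1 = 1 → 15/1
APPEND 13: p_1 = 13·15 + 1 = 196, q_1 = 13·1 + 0 = 13 → 196/13
APPEND 1: p_2 = 1·196 + 15 = 211, q_2 = 1·13 + 1 = 14 → 211/14
APPEND 22: p_3 = 22·211 + 196 = 4838, q_3 = 22·14 + 13 = 321 → 4838/321
APPEND 18: p_4 = 18·4838 + 211 = 87295, q_4 = 18·321 + 14 = 5792 → 87295/5792
APPEND 30: p_5 = 30·87295 + 4838 = 2623688, q_5 = 30·5792 + 321 = 174081 → 2623688/174081
APPEND 10: p_6 = 10·2623688 + 87295 = 26324175, q_6 = 10·174081 + 5792 = 1746602 → 26324175/1746602
APPEND 38: p_7 = 38·26324175 + 2623688 = 1002942338, q_7 = 38·1746602 + 174081 = 66544957 → 1002942338/66544957
APPEND 41: p_8 = 41·1002942338 + 26324175 = 41146960033, q_8 = 41·66544957 + 1746602 = 2730089839 → 41146960033/2730089839
APPEND 30: p_9 = 30·41146960033 + 1002942338 = 1235411743328, q_9 = 30·2730089839 + 66544957 = 81969240127 → 1235411743328/81969240127
APPEND 16: p_10 = 16·1235411743328 + 41146960033 = 19807734853281, q_10 = 16·81969240127 + 2730089839 = 1314237931871 → 19807734853281/1314237931871
APPEND 3: p_11 = 3·19807734853281 + 1235411743328 = 60658616303171, q_11 = 3·1314237931871 + 81969240127 = 4024683035740 → 60658616303171/4024683035740
APPEND 23: p_12 = 23·60658616303171 + 19807734853281 = 1414955909826214, q_12 = 23·4024683035740 + 1314237931871 = 93881947753891 → 1414955909826214/93881947753891
APPEND 49: p_13 = 49·1414955909826214 + 60658616303171 = 69393498197787657, q_13 = 49·93881947753891 + 4024683035740 = 4604240122976399 → 69393498197787657/4604240122976399
APPEND 50: p_14 = 50·69393498197787657 + 1414955909826214 = 3471089865799209064, q_14 = 50·4604240122976399 + 93881947753891 = 230305888096573841 → 3471089865799209064/230305888096573841
APPEND 22: p_15 = 22·3471089865799209064 + 69393498197787657 = 76433370545780387065, q_15 = 22·230305888096573841 + 4604240122976399 = 5071333778247600901 → 76433370545780387065/5071333778247600901
APPEND 38: p_16 = 38·76433370545780387065 + 3471089865799209064 = 2907939170605453917534, q_16 = 38·5071333778247600901 + 230305888096573841 = 192940989461505408079 → 2907939170605453917534/192940989461505408079

211/14
4838/321
87295/5792
26324175/1746602
1002942338/66544957
41146960033/2730089839
19807734853281/1314237931871
60658616303171/4024683035740
69393498197787657/4604240122976399
3471089865799209064/230305888096573841
76433370545780387065/5071333778247600901
2907939170605453917534/192940989461505408079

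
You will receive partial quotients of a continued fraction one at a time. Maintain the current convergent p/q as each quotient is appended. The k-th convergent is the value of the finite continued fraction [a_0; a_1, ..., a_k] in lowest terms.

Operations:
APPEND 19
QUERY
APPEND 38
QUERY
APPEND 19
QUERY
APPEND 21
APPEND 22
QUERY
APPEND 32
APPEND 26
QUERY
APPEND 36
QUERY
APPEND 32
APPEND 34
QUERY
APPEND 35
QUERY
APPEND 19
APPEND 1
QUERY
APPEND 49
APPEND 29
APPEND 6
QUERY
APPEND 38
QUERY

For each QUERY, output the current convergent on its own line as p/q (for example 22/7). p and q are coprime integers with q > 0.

19/1
723/38
13756/723
6384934/335585
5326179596/279938051
191947072943/10088523777
209211452541191/10995920286887
7328548471455457/385180322739960
146780180881650331/7714602375086087
1283924767817225593261/67481651839774284772
49001906691608174965946/2575485487728313274733

APPEND 19: p_0 = 19·1 + 0 = 19, q_0 = 19·0 + 1 = 1 → 19/1
APPEND 38: p_1 = 38·19 + 1 = 723, q_1 = 38·1 + 0 = 38 → 723/38
APPEND 19: p_2 = 19·723 + 19 = 13756, q_2 = 19·38 + 1 = 723 → 13756/723
APPEND 21: p_3 = 21·13756 + 723 = 289599, q_3 = 21·723 + 38 = 15221 → 289599/15221
APPEND 22: p_4 = 22·289599 + 13756 = 6384934, q_4 = 22·15221 + 723 = 335585 → 6384934/335585
APPEND 32: p_5 = 32·6384934 + 289599 = 204607487, q_5 = 32·335585 + 15221 = 10753941 → 204607487/10753941
APPEND 26: p_6 = 26·204607487 + 6384934 = 5326179596, q_6 = 26·10753941 + 335585 = 279938051 → 5326179596/279938051
APPEND 36: p_7 = 36·5326179596 + 204607487 = 191947072943, q_7 = 36·279938051 + 10753941 = 10088523777 → 191947072943/10088523777
APPEND 32: p_8 = 32·191947072943 + 5326179596 = 6147632513772, q_8 = 32·10088523777 + 279938051 = 323112698915 → 6147632513772/323112698915
APPEND 34: p_9 = 34·6147632513772 + 191947072943 = 209211452541191, q_9 = 34·323112698915 + 10088523777 = 10995920286887 → 209211452541191/10995920286887
APPEND 35: p_10 = 35·209211452541191 + 6147632513772 = 7328548471455457, q_10 = 35·10995920286887 + 323112698915 = 385180322739960 → 7328548471455457/385180322739960
APPEND 19: p_11 = 19·7328548471455457 + 209211452541191 = 139451632410194874, q_11 = 19·385180322739960 + 10995920286887 = 7329422052346127 → 139451632410194874/7329422052346127
APPEND 1: p_12 = 1·139451632410194874 + 7328548471455457 = 146780180881650331, q_12 = 1·7329422052346127 + 385180322739960 = 7714602375086087 → 146780180881650331/7714602375086087
APPEND 49: p_13 = 49·146780180881650331 + 139451632410194874 = 7331680495611061093, q_13 = 49·7714602375086087 + 7329422052346127 = 385344938431564390 → 7331680495611061093/385344938431564390
APPEND 29: p_14 = 29·7331680495611061093 + 146780180881650331 = 212765514553602422028, q_14 = 29·385344938431564390 + 7714602375086087 = 11182717816890453397 → 212765514553602422028/11182717816890453397
APPEND 6: p_15 = 6·212765514553602422028 + 7331680495611061093 = 1283924767817225593261, q_15 = 6·11182717816890453397 + 385344938431564390 = 67481651839774284772 → 1283924767817225593261/67481651839774284772
APPEND 38: p_16 = 38·1283924767817225593261 + 212765514553602422028 = 49001906691608174965946, q_16 = 38·67481651839774284772 + 11182717816890453397 = 2575485487728313274733 → 49001906691608174965946/2575485487728313274733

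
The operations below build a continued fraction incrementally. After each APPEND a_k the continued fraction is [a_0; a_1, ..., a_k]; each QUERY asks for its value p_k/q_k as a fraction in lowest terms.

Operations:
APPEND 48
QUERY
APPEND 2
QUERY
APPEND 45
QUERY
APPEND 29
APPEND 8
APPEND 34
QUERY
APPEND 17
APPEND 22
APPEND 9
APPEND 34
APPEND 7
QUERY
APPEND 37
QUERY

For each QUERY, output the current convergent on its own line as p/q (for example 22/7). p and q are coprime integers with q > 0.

48/1
97/2
4413/91
35114244/724087
28607970103947/589921834816
1062564702105511/21911030960925

APPEND 48: p_0 = 48·1 + 0 = 48, q_0 = 48·0 + 1 = 1 → 48/1
APPEND 2: p_1 = 2·48 + 1 = 97, q_1 = 2·1 + 0 = 2 → 97/2
APPEND 45: p_2 = 45·97 + 48 = 4413, q_2 = 45·2 + 1 = 91 → 4413/91
APPEND 29: p_3 = 29·4413 + 97 = 128074, q_3 = 29·91 + 2 = 2641 → 128074/2641
APPEND 8: p_4 = 8·128074 + 4413 = 1029005, q_4 = 8·2641 + 91 = 21219 → 1029005/21219
APPEND 34: p_5 = 34·1029005 + 128074 = 35114244, q_5 = 34·21219 + 2641 = 724087 → 35114244/724087
APPEND 17: p_6 = 17·35114244 + 1029005 = 597971153, q_6 = 17·724087 + 21219 = 12330698 → 597971153/12330698
APPEND 22: p_7 = 22·597971153 + 35114244 = 13190479610, q_7 = 22·12330698 + 724087 = 271999443 → 13190479610/271999443
APPEND 9: p_8 = 9·13190479610 + 597971153 = 119312287643, q_8 = 9·271999443 + 12330698 = 2460325685 → 119312287643/2460325685
APPEND 34: p_9 = 34·119312287643 + 13190479610 = 4069808259472, q_9 = 34·2460325685 + 271999443 = 83923072733 → 4069808259472/83923072733
APPEND 7: p_10 = 7·4069808259472 + 119312287643 = 28607970103947, q_10 = 7·83923072733 + 2460325685 = 589921834816 → 28607970103947/589921834816
APPEND 37: p_11 = 37·28607970103947 + 4069808259472 = 1062564702105511, q_11 = 37·589921834816 + 83923072733 = 21911030960925 → 1062564702105511/21911030960925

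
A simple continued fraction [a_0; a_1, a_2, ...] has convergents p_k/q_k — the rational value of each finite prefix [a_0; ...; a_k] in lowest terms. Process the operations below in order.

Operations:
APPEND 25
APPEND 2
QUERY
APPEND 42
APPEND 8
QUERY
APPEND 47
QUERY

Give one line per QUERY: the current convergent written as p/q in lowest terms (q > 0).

APPEND 25: p_0 = 25·1 + 0 = 25, q_0 = 25·0 + 1 = 1 → 25/1
APPEND 2: p_1 = 2·25 + 1 = 51, q_1 = 2·1 + 0 = 2 → 51/2
APPEND 42: p_2 = 42·51 + 25 = 2167, q_2 = 42·2 + 1 = 85 → 2167/85
APPEND 8: p_3 = 8·2167 + 51 = 17387, q_3 = 8·85 + 2 = 682 → 17387/682
APPEND 47: p_4 = 47·17387 + 2167 = 819356, q_4 = 47·682 + 85 = 32139 → 819356/32139

51/2
17387/682
819356/32139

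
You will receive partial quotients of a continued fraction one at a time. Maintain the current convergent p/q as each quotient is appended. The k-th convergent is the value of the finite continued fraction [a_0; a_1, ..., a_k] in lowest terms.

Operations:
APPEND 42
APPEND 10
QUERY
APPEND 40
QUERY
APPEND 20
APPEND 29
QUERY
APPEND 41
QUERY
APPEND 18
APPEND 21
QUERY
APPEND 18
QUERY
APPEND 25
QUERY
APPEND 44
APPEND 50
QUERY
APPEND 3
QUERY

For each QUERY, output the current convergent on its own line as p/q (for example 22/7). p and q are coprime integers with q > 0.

421/10
16882/401
9820651/233271
402984752/9572141
152937454679/3632740130
2760137730409/65561854149
69156380714904/1642679093855
152351200840024154/3618814778282305
460099243409258647/10928787776830684

APPEND 42: p_0 = 42·1 + 0 = 42, q_0 = 42·0 + 1 = 1 → 42/1
APPEND 10: p_1 = 10·42 + 1 = 421, q_1 = 10·1 + 0 = 10 → 421/10
APPEND 40: p_2 = 40·421 + 42 = 16882, q_2 = 40·10 + 1 = 401 → 16882/401
APPEND 20: p_3 = 20·16882 + 421 = 338061, q_3 = 20·401 + 10 = 8030 → 338061/8030
APPEND 29: p_4 = 29·338061 + 16882 = 9820651, q_4 = 29·8030 + 401 = 233271 → 9820651/233271
APPEND 41: p_5 = 41·9820651 + 338061 = 402984752, q_5 = 41·233271 + 8030 = 9572141 → 402984752/9572141
APPEND 18: p_6 = 18·402984752 + 9820651 = 7263546187, q_6 = 18·9572141 + 233271 = 172531809 → 7263546187/172531809
APPEND 21: p_7 = 21·7263546187 + 402984752 = 152937454679, q_7 = 21·172531809 + 9572141 = 3632740130 → 152937454679/3632740130
APPEND 18: p_8 = 18·152937454679 + 7263546187 = 2760137730409, q_8 = 18·3632740130 + 172531809 = 65561854149 → 2760137730409/65561854149
APPEND 25: p_9 = 25·2760137730409 + 152937454679 = 69156380714904, q_9 = 25·65561854149 + 3632740130 = 1642679093855 → 69156380714904/1642679093855
APPEND 44: p_10 = 44·69156380714904 + 2760137730409 = 3045640889186185, q_10 = 44·1642679093855 + 65561854149 = 72343441983769 → 3045640889186185/72343441983769
APPEND 50: p_11 = 50·3045640889186185 + 69156380714904 = 152351200840024154, q_11 = 50·72343441983769 + 1642679093855 = 3618814778282305 → 152351200840024154/3618814778282305
APPEND 3: p_12 = 3·152351200840024154 + 3045640889186185 = 460099243409258647, q_12 = 3·3618814778282305 + 72343441983769 = 10928787776830684 → 460099243409258647/10928787776830684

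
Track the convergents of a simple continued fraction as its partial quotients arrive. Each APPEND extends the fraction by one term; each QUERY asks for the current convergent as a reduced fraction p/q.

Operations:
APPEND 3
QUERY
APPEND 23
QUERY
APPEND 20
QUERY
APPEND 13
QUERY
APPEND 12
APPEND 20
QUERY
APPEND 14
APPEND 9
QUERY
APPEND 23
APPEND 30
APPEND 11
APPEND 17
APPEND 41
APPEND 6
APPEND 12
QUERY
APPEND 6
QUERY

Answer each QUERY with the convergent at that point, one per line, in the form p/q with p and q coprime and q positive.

3/1
70/23
1403/461
18309/6016
4440529/1459076
565937182/185956529
222968893022104170/73263469409866079
1356140583504040679/445602804984893292

APPEND 3: p_0 = 3·1 + 0 = 3, q_0 = 3·0 + 1 = 1 → 3/1
APPEND 23: p_1 = 23·3 + 1 = 70, q_1 = 23·1 + 0 = 23 → 70/23
APPEND 20: p_2 = 20·70 + 3 = 1403, q_2 = 20·23 + 1 = 461 → 1403/461
APPEND 13: p_3 = 13·1403 + 70 = 18309, q_3 = 13·461 + 23 = 6016 → 18309/6016
APPEND 12: p_4 = 12·18309 + 1403 = 221111, q_4 = 12·6016 + 461 = 72653 → 221111/72653
APPEND 20: p_5 = 20·221111 + 18309 = 4440529, q_5 = 20·72653 + 6016 = 1459076 → 4440529/1459076
APPEND 14: p_6 = 14·4440529 + 221111 = 62388517, q_6 = 14·1459076 + 72653 = 20499717 → 62388517/20499717
APPEND 9: p_7 = 9·62388517 + 4440529 = 565937182, q_7 = 9·20499717 + 1459076 = 185956529 → 565937182/185956529
APPEND 23: p_8 = 23·565937182 + 62388517 = 13078943703, q_8 = 23·185956529 + 20499717 = 4297499884 → 13078943703/4297499884
APPEND 30: p_9 = 30·13078943703 + 565937182 = 392934248272, q_9 = 30·4297499884 + 185956529 = 129110953049 → 392934248272/129110953049
APPEND 11: p_10 = 11·392934248272 + 13078943703 = 4335355674695, q_10 = 11·129110953049 + 4297499884 = 1424517983423 → 4335355674695/1424517983423
APPEND 17: p_11 = 17·4335355674695 + 392934248272 = 74093980718087, q_11 = 17·1424517983423 + 129110953049 = 24345916671240 → 74093980718087/24345916671240
APPEND 41: p_12 = 41·74093980718087 + 4335355674695 = 3042188565116262, q_12 = 41·24345916671240 + 1424517983423 = 999607101504263 → 3042188565116262/999607101504263
APPEND 6: p_13 = 6·3042188565116262 + 74093980718087 = 18327225371415659, q_13 = 6·999607101504263 + 24345916671240 = 6021988525696818 → 18327225371415659/6021988525696818
APPEND 12: p_14 = 12·18327225371415659 + 3042188565116262 = 222968893022104170, q_14 = 12·6021988525696818 + 999607101504263 = 73263469409866079 → 222968893022104170/73263469409866079
APPEND 6: p_15 = 6·222968893022104170 + 18327225371415659 = 1356140583504040679, q_15 = 6·73263469409866079 + 6021988525696818 = 445602804984893292 → 1356140583504040679/445602804984893292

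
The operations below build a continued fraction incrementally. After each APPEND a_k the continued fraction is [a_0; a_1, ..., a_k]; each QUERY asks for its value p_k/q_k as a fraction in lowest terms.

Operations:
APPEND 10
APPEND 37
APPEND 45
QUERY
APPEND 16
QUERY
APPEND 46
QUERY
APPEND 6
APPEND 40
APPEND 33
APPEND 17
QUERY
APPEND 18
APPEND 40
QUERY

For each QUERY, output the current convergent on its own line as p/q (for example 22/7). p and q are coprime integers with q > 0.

APPEND 10: p_0 = 10·1 + 0 = 10, q_0 = 10·0 + 1 = 1 → 10/1
APPEND 37: p_1 = 37·10 + 1 = 371, q_1 = 37·1 + 0 = 37 → 371/37
APPEND 45: p_2 = 45·371 + 10 = 16705, q_2 = 45·37 + 1 = 1666 → 16705/1666
APPEND 16: p_3 = 16·16705 + 371 = 267651, q_3 = 16·1666 + 37 = 26693 → 267651/26693
APPEND 46: p_4 = 46·267651 + 16705 = 12328651, q_4 = 46·26693 + 1666 = 1229544 → 12328651/1229544
APPEND 6: p_5 = 6·12328651 + 267651 = 74239557, q_5 = 6·1229544 + 26693 = 7403957 → 74239557/7403957
APPEND 40: p_6 = 40·74239557 + 12328651 = 2981910931, q_6 = 40·7403957 + 1229544 = 297387824 → 2981910931/297387824
APPEND 33: p_7 = 33·2981910931 + 74239557 = 98477300280, q_7 = 33·297387824 + 7403957 = 9821202149 → 98477300280/9821202149
APPEND 17: p_8 = 17·98477300280 + 2981910931 = 1677096015691, q_8 = 17·9821202149 + 297387824 = 167257824357 → 1677096015691/167257824357
APPEND 18: p_9 = 18·1677096015691 + 98477300280 = 30286205582718, q_9 = 18·167257824357 + 9821202149 = 3020462040575 → 30286205582718/3020462040575
APPEND 40: p_10 = 40·30286205582718 + 1677096015691 = 1213125319324411, q_10 = 40·3020462040575 + 167257824357 = 120985739447357 → 1213125319324411/120985739447357

16705/1666
267651/26693
12328651/1229544
1677096015691/167257824357
1213125319324411/120985739447357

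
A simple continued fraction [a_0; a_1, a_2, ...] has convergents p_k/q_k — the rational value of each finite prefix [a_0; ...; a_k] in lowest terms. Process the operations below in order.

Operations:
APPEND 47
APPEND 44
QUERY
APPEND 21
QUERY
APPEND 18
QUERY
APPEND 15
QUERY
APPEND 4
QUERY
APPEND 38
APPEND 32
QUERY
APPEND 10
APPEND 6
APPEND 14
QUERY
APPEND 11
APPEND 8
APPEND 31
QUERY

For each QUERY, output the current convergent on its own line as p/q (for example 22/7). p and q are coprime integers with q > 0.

2069/44
43496/925
784997/16694
11818451/251335
48058801/1022034
58865751249/1251858098
51016243574701/1084927929967
142211852648658997/3024323237067850

APPEND 47: p_0 = 47·1 + 0 = 47, q_0 = 47·0 + 1 = 1 → 47/1
APPEND 44: p_1 = 44·47 + 1 = 2069, q_1 = 44·1 + 0 = 44 → 2069/44
APPEND 21: p_2 = 21·2069 + 47 = 43496, q_2 = 21·44 + 1 = 925 → 43496/925
APPEND 18: p_3 = 18·43496 + 2069 = 784997, q_3 = 18·925 + 44 = 16694 → 784997/16694
APPEND 15: p_4 = 15·784997 + 43496 = 11818451, q_4 = 15·16694 + 925 = 251335 → 11818451/251335
APPEND 4: p_5 = 4·11818451 + 784997 = 48058801, q_5 = 4·251335 + 16694 = 1022034 → 48058801/1022034
APPEND 38: p_6 = 38·48058801 + 11818451 = 1838052889, q_6 = 38·1022034 + 251335 = 39088627 → 1838052889/39088627
APPEND 32: p_7 = 32·1838052889 + 48058801 = 58865751249, q_7 = 32·39088627 + 1022034 = 1251858098 → 58865751249/1251858098
APPEND 10: p_8 = 10·58865751249 + 1838052889 = 590495565379, q_8 = 10·1251858098 + 39088627 = 12557669607 → 590495565379/12557669607
APPEND 6: p_9 = 6·590495565379 + 58865751249 = 3601839143523, q_9 = 6·12557669607 + 1251858098 = 76597875740 → 3601839143523/76597875740
APPEND 14: p_10 = 14·3601839143523 + 590495565379 = 51016243574701, q_10 = 14·76597875740 + 12557669607 = 1084927929967 → 51016243574701/1084927929967
APPEND 11: p_11 = 11·51016243574701 + 3601839143523 = 564780518465234, q_11 = 11·1084927929967 + 76597875740 = 12010805105377 → 564780518465234/12010805105377
APPEND 8: p_12 = 8·564780518465234 + 51016243574701 = 4569260391296573, q_12 = 8·12010805105377 + 1084927929967 = 97171368772983 → 4569260391296573/97171368772983
APPEND 31: p_13 = 31·4569260391296573 + 564780518465234 = 142211852648658997, q_13 = 31·97171368772983 + 12010805105377 = 3024323237067850 → 142211852648658997/3024323237067850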